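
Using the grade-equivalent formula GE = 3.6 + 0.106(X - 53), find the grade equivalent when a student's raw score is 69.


raw - median = 69 - 53 = 16
slope * diff = 0.106 * 16 = 1.696
GE = 3.6 + 1.696
GE = 5.296

5.296


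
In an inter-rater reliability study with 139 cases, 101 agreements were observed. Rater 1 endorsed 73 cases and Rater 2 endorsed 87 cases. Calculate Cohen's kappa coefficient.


P_o = 101/139 = 0.726619
P_e = (73*87 + 66*52) / 19321 = 0.50634
kappa = (P_o - P_e) / (1 - P_e)
kappa = (0.726619 - 0.50634) / (1 - 0.50634)
kappa = 0.4462

0.4462


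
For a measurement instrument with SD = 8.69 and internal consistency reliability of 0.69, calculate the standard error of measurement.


SEM = SD * sqrt(1 - rxx)
SEM = 8.69 * sqrt(1 - 0.69)
SEM = 8.69 * sqrt(0.31) = 8.69 * 0.556776
SEM = 4.8384

4.8384


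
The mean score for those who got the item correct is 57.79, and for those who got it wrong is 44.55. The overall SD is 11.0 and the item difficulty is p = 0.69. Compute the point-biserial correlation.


q = 1 - p = 0.31
rpb = ((M1 - M0) / SD) * sqrt(p * q)
rpb = ((57.79 - 44.55) / 11.0) * sqrt(0.69 * 0.31)
rpb = 0.5567

0.5567


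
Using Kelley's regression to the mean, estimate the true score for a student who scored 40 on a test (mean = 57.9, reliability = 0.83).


T_est = rxx * X + (1 - rxx) * mean
T_est = 0.83 * 40 + 0.17 * 57.9
T_est = 33.2 + 9.843
T_est = 43.043

43.043


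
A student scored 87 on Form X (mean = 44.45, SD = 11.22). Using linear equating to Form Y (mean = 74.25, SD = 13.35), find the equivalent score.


slope = SD_Y / SD_X = 13.35 / 11.22 ~ 1.1898
intercept = mean_Y - slope * mean_X = 74.25 - (13.35 / 11.22) * 44.45 ~ 21.3616
Y = slope * X + intercept. To avoid rounding drift from the rounded slope/intercept, evaluate the equivalent form Y = mean_Y + SD_Y * (X - mean_X) / SD_X at full precision:
Y = 74.25 + 13.35 * (87 - 44.45) / 11.22
Y = 74.25 + 13.35 * 42.55 / 11.22
Y = 74.25 + 568.0425 / 11.22
Y = 74.25 + 50.6277
Y = 124.8777

124.8777


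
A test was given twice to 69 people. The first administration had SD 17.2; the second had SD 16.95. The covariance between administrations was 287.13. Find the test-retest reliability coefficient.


r = cov(X,Y) / (SD_X * SD_Y)
r = 287.13 / (17.2 * 16.95)
r = 287.13 / 291.54
r = 0.9849

0.9849


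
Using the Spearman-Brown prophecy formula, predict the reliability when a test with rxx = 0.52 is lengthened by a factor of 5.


r_new = (n * rxx) / (1 + (n-1) * rxx)
r_new = (5 * 0.52) / (1 + 4 * 0.52)
r_new = 2.6 / 3.08
r_new = 0.8442

0.8442


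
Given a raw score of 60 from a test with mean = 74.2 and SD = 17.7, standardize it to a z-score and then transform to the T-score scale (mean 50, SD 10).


z = (X - mean) / SD = (60 - 74.2) / 17.7
z = -14.2 / 17.7
z = -0.8023
T-score = T = 50 + 10z
Carry z at full precision (z = -14.2 / 17.7) into the conversion:
T-score = 50 + 10 * (-14.2 / 17.7) = 50 + -142 / 17.7
T-score = 50 + -8.0226
T-score = 41.9774

41.9774


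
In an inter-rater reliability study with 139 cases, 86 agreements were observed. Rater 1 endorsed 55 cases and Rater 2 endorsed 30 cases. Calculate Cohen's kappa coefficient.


P_o = 86/139 = 0.618705
P_e = (55*30 + 84*109) / 19321 = 0.559288
kappa = (P_o - P_e) / (1 - P_e)
kappa = (0.618705 - 0.559288) / (1 - 0.559288)
kappa = 0.1348

0.1348


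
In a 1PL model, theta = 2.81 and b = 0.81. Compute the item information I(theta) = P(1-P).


P = 1/(1+exp(-(2.81-0.81))) = 0.8808
I = P*(1-P) = 0.8808 * 0.1192
I = 0.105

0.105


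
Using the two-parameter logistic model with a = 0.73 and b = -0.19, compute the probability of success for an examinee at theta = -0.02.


a*(theta - b) = 0.73 * (-0.02 - -0.19) = 0.1241
exp(-0.1241) = 0.8833
P = 1 / (1 + 0.8833)
P = 0.531

0.531


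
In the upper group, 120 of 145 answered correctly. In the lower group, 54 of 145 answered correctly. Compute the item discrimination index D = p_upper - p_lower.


p_upper = 120/145 = 0.8276
p_lower = 54/145 = 0.3724
D = 0.8276 - 0.3724 = 0.4552

0.4552


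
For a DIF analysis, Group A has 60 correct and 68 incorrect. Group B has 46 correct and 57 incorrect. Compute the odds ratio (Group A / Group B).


Odds_A = 60/68 = 0.8824
Odds_B = 46/57 = 0.807
OR = Odds_A / Odds_B = 0.8824 / 0.807
Exactly, OR = (60 * 57) / (68 * 46) = 3420 / 3128
OR = 1.0934

1.0934


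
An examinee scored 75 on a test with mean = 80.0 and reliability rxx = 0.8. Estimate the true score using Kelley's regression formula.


T_est = rxx * X + (1 - rxx) * mean
T_est = 0.8 * 75 + 0.2 * 80.0
T_est = 60.0 + 16.0
T_est = 76.0

76.0


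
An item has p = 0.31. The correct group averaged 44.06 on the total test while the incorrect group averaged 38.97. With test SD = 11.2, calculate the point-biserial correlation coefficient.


q = 1 - p = 0.69
rpb = ((M1 - M0) / SD) * sqrt(p * q)
rpb = ((44.06 - 38.97) / 11.2) * sqrt(0.31 * 0.69)
rpb = 0.2102

0.2102


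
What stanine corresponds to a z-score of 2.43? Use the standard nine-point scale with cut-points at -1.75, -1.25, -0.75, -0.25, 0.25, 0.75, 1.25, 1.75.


Stanine boundaries: [-1.75, -1.25, -0.75, -0.25, 0.25, 0.75, 1.25, 1.75]
z = 2.43
Check each boundary:
  z >= -1.75 -> could be stanine 2
  z >= -1.25 -> could be stanine 3
  z >= -0.75 -> could be stanine 4
  z >= -0.25 -> could be stanine 5
  z >= 0.25 -> could be stanine 6
  z >= 0.75 -> could be stanine 7
  z >= 1.25 -> could be stanine 8
  z >= 1.75 -> could be stanine 9
Highest qualifying boundary gives stanine = 9

9


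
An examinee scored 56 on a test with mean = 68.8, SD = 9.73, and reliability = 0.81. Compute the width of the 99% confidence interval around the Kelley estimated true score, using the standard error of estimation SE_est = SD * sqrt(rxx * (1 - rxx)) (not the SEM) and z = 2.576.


True score estimate = 0.81*56 + 0.19*68.8 = 58.432
SE_est = SD * sqrt(rxx * (1 - rxx)) = 9.73 * sqrt(0.81 * 0.19) = 9.73 * sqrt(0.1539) = 3.817088
CI = T_est +/- z * SE_est, so width = 2 * z * SE_est = 2 * 2.576 * 3.817088
Width = 19.6656

19.6656


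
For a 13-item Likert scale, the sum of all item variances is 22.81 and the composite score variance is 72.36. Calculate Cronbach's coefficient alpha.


alpha = (k/(k-1)) * (1 - sum(si^2)/s_total^2)
= (13/12) * (1 - 22.81/72.36)
alpha = 0.7418

0.7418


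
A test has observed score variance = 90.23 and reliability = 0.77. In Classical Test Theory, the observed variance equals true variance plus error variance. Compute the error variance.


var_true = rxx * var_obs = 0.77 * 90.23 = 69.4771
var_error = var_obs - var_true
var_error = 90.23 - 69.4771
var_error = 20.7529

20.7529


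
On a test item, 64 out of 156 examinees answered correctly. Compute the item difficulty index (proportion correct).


Item difficulty p = number correct / total examinees
p = 64 / 156
p = 0.4103

0.4103


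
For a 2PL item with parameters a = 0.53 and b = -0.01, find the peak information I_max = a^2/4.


For 2PL, max info at theta = b = -0.01
I_max = a^2 / 4 = 0.53^2 / 4
= 0.2809 / 4
I_max = 0.0702

0.0702


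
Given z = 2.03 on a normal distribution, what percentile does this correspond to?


CDF(z) = 0.5 * (1 + erf(z/sqrt(2)))
erf(1.4354) = 0.9576
CDF = 0.9788
Percentile rank = 0.9788 * 100 = 97.88

97.88


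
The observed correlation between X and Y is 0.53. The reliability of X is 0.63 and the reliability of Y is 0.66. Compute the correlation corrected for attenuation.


r_corrected = rxy / sqrt(rxx * ryy)
= 0.53 / sqrt(0.63 * 0.66)
= 0.53 / sqrt(0.4158)
= 0.53 / 0.644826
r_corrected = 0.8219

0.8219


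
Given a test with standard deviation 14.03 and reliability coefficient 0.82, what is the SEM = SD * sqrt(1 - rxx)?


SEM = SD * sqrt(1 - rxx)
SEM = 14.03 * sqrt(1 - 0.82)
SEM = 14.03 * sqrt(0.18) = 14.03 * 0.424264
SEM = 5.9524

5.9524


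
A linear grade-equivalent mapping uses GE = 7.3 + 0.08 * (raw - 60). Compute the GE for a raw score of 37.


raw - median = 37 - 60 = -23
slope * diff = 0.08 * -23 = -1.84
GE = 7.3 + -1.84
GE = 5.46

5.46


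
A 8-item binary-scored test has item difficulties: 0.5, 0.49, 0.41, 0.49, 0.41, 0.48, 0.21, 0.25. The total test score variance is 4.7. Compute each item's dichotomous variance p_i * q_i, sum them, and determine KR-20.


For each item, compute p_i * q_i:
  Item 1: 0.5 * 0.5 = 0.25
  Item 2: 0.49 * 0.51 = 0.2499
  Item 3: 0.41 * 0.59 = 0.2419
  Item 4: 0.49 * 0.51 = 0.2499
  Item 5: 0.41 * 0.59 = 0.2419
  Item 6: 0.48 * 0.52 = 0.2496
  Item 7: 0.21 * 0.79 = 0.1659
  Item 8: 0.25 * 0.75 = 0.1875
Sum(p_i * q_i) = 0.25 + 0.2499 + 0.2419 + 0.2499 + 0.2419 + 0.2496 + 0.1659 + 0.1875 = 1.8366
KR-20 = (k/(k-1)) * (1 - Sum(p_i*q_i) / Var_total)
= (8/7) * (1 - 1.8366/4.7)
= 1.1429 * 0.6092
KR-20 = 0.6963

0.6963


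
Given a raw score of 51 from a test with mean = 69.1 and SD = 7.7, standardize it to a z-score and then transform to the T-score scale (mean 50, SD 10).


z = (X - mean) / SD = (51 - 69.1) / 7.7
z = -18.1 / 7.7
z = -2.3506
T-score = T = 50 + 10z
Carry z at full precision (z = -18.1 / 7.7) into the conversion:
T-score = 50 + 10 * (-18.1 / 7.7) = 50 + -181 / 7.7
T-score = 50 + -23.5065
T-score = 26.4935

26.4935


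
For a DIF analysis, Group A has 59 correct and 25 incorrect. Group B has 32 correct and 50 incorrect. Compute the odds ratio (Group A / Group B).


Odds_A = 59/25 = 2.36
Odds_B = 32/50 = 0.64
OR = Odds_A / Odds_B = 2.36 / 0.64
Exactly, OR = (59 * 50) / (25 * 32) = 2950 / 800
OR = 3.6875

3.6875


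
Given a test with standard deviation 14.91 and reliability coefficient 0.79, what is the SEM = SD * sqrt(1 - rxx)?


SEM = SD * sqrt(1 - rxx)
SEM = 14.91 * sqrt(1 - 0.79)
SEM = 14.91 * sqrt(0.21) = 14.91 * 0.458258
SEM = 6.8326

6.8326


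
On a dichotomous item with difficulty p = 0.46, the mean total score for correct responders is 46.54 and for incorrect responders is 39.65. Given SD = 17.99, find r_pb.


q = 1 - p = 0.54
rpb = ((M1 - M0) / SD) * sqrt(p * q)
rpb = ((46.54 - 39.65) / 17.99) * sqrt(0.46 * 0.54)
rpb = 0.1909

0.1909


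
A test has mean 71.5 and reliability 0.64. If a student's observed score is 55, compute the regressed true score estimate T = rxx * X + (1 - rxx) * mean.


T_est = rxx * X + (1 - rxx) * mean
T_est = 0.64 * 55 + 0.36 * 71.5
T_est = 35.2 + 25.74
T_est = 60.94

60.94


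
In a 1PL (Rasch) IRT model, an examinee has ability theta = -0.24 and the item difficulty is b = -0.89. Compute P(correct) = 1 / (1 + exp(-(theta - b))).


theta - b = -0.24 - -0.89 = 0.65
exp(-(theta - b)) = exp(-0.65) = 0.522
P = 1 / (1 + 0.522)
P = 0.657

0.657


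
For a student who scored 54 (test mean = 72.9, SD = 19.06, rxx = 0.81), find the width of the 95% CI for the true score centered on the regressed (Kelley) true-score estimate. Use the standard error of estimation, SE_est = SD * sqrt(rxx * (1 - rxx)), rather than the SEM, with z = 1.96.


True score estimate = 0.81*54 + 0.19*72.9 = 57.591
SE_est = SD * sqrt(rxx * (1 - rxx)) = 19.06 * sqrt(0.81 * 0.19) = 19.06 * sqrt(0.1539) = 7.477255
CI = T_est +/- z * SE_est, so width = 2 * z * SE_est = 2 * 1.96 * 7.477255
Width = 29.3108

29.3108


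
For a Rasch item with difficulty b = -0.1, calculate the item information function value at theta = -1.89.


P = 1/(1+exp(-(-1.89--0.1))) = 0.1431
I = P*(1-P) = 0.1431 * 0.8569
I = 0.1226

0.1226


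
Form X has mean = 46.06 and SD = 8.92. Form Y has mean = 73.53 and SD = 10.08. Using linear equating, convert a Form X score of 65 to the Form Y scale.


slope = SD_Y / SD_X = 10.08 / 8.92 ~ 1.13
intercept = mean_Y - slope * mean_X = 73.53 - (10.08 / 8.92) * 46.06 ~ 21.4801
Y = slope * X + intercept. To avoid rounding drift from the rounded slope/intercept, evaluate the equivalent form Y = mean_Y + SD_Y * (X - mean_X) / SD_X at full precision:
Y = 73.53 + 10.08 * (65 - 46.06) / 8.92
Y = 73.53 + 10.08 * 18.94 / 8.92
Y = 73.53 + 190.9152 / 8.92
Y = 73.53 + 21.403
Y = 94.933

94.933


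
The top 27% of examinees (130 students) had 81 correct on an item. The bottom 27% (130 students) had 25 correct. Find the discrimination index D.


p_upper = 81/130 = 0.6231
p_lower = 25/130 = 0.1923
D = 0.6231 - 0.1923 = 0.4308

0.4308


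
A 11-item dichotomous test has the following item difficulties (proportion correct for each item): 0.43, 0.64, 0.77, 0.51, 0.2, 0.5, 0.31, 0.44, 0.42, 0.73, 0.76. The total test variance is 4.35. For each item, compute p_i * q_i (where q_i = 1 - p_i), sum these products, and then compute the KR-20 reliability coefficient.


For each item, compute p_i * q_i:
  Item 1: 0.43 * 0.57 = 0.2451
  Item 2: 0.64 * 0.36 = 0.2304
  Item 3: 0.77 * 0.23 = 0.1771
  Item 4: 0.51 * 0.49 = 0.2499
  Item 5: 0.2 * 0.8 = 0.16
  Item 6: 0.5 * 0.5 = 0.25
  Item 7: 0.31 * 0.69 = 0.2139
  Item 8: 0.44 * 0.56 = 0.2464
  Item 9: 0.42 * 0.58 = 0.2436
  Item 10: 0.73 * 0.27 = 0.1971
  Item 11: 0.76 * 0.24 = 0.1824
Sum(p_i * q_i) = 0.2451 + 0.2304 + 0.1771 + 0.2499 + 0.16 + 0.25 + 0.2139 + 0.2464 + 0.2436 + 0.1971 + 0.1824 = 2.3959
KR-20 = (k/(k-1)) * (1 - Sum(p_i*q_i) / Var_total)
= (11/10) * (1 - 2.3959/4.35)
= 1.1 * 0.4492
KR-20 = 0.4941

0.4941


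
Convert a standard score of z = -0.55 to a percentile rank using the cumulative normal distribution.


CDF(z) = 0.5 * (1 + erf(z/sqrt(2)))
erf(-0.3889) = -0.4177
CDF = 0.2912
Percentile rank = 0.2912 * 100 = 29.12

29.12


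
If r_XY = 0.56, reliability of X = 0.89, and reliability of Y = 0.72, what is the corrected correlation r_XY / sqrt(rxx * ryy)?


r_corrected = rxy / sqrt(rxx * ryy)
= 0.56 / sqrt(0.89 * 0.72)
= 0.56 / sqrt(0.6408)
= 0.56 / 0.8005
r_corrected = 0.6996

0.6996


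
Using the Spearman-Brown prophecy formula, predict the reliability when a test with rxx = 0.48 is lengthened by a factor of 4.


r_new = (n * rxx) / (1 + (n-1) * rxx)
r_new = (4 * 0.48) / (1 + 3 * 0.48)
r_new = 1.92 / 2.44
r_new = 0.7869

0.7869


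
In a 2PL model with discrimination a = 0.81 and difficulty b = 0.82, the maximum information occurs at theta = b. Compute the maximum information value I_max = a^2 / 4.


For 2PL, max info at theta = b = 0.82
I_max = a^2 / 4 = 0.81^2 / 4
= 0.6561 / 4
I_max = 0.164

0.164


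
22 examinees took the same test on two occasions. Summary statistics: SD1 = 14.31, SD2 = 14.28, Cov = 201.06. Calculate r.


r = cov(X,Y) / (SD_X * SD_Y)
r = 201.06 / (14.31 * 14.28)
r = 201.06 / 204.3468
r = 0.9839

0.9839


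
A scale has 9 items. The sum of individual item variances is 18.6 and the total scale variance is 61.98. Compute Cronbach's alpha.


alpha = (k/(k-1)) * (1 - sum(si^2)/s_total^2)
= (9/8) * (1 - 18.6/61.98)
alpha = 0.7874

0.7874


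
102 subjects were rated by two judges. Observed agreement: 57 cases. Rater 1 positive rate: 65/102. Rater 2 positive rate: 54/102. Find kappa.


P_o = 57/102 = 0.558824
P_e = (65*54 + 37*48) / 10404 = 0.508074
kappa = (P_o - P_e) / (1 - P_e)
kappa = (0.558824 - 0.508074) / (1 - 0.508074)
kappa = 0.1032

0.1032


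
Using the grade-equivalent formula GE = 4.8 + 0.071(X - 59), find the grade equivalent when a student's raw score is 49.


raw - median = 49 - 59 = -10
slope * diff = 0.071 * -10 = -0.71
GE = 4.8 + -0.71
GE = 4.09

4.09


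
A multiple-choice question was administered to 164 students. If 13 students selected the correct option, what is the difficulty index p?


Item difficulty p = number correct / total examinees
p = 13 / 164
p = 0.0793

0.0793


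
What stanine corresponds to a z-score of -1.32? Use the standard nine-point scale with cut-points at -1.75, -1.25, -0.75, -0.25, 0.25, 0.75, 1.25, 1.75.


Stanine boundaries: [-1.75, -1.25, -0.75, -0.25, 0.25, 0.75, 1.25, 1.75]
z = -1.32
Check each boundary:
  z >= -1.75 -> could be stanine 2
  z < -1.25
  z < -0.75
  z < -0.25
  z < 0.25
  z < 0.75
  z < 1.25
  z < 1.75
Highest qualifying boundary gives stanine = 2

2


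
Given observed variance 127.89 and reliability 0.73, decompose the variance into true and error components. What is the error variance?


var_true = rxx * var_obs = 0.73 * 127.89 = 93.3597
var_error = var_obs - var_true
var_error = 127.89 - 93.3597
var_error = 34.5303

34.5303


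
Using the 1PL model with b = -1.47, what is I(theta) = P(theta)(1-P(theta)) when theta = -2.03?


P = 1/(1+exp(-(-2.03--1.47))) = 0.3635
I = P*(1-P) = 0.3635 * 0.6365
I = 0.2314

0.2314


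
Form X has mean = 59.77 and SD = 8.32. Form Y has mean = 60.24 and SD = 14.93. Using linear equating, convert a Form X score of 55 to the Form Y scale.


slope = SD_Y / SD_X = 14.93 / 8.32 ~ 1.7945
intercept = mean_Y - slope * mean_X = 60.24 - (14.93 / 8.32) * 59.77 ~ -47.0155
Y = slope * X + intercept. To avoid rounding drift from the rounded slope/intercept, evaluate the equivalent form Y = mean_Y + SD_Y * (X - mean_X) / SD_X at full precision:
Y = 60.24 + 14.93 * (55 - 59.77) / 8.32
Y = 60.24 - 14.93 * 4.77 / 8.32
Y = 60.24 - 71.2161 / 8.32
Y = 60.24 - 8.5596
Y = 51.6804

51.6804


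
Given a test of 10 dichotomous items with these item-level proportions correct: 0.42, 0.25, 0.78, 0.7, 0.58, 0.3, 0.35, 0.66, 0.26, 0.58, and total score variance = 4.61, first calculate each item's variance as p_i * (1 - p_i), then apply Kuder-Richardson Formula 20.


For each item, compute p_i * q_i:
  Item 1: 0.42 * 0.58 = 0.2436
  Item 2: 0.25 * 0.75 = 0.1875
  Item 3: 0.78 * 0.22 = 0.1716
  Item 4: 0.7 * 0.3 = 0.21
  Item 5: 0.58 * 0.42 = 0.2436
  Item 6: 0.3 * 0.7 = 0.21
  Item 7: 0.35 * 0.65 = 0.2275
  Item 8: 0.66 * 0.34 = 0.2244
  Item 9: 0.26 * 0.74 = 0.1924
  Item 10: 0.58 * 0.42 = 0.2436
Sum(p_i * q_i) = 0.2436 + 0.1875 + 0.1716 + 0.21 + 0.2436 + 0.21 + 0.2275 + 0.2244 + 0.1924 + 0.2436 = 2.1542
KR-20 = (k/(k-1)) * (1 - Sum(p_i*q_i) / Var_total)
= (10/9) * (1 - 2.1542/4.61)
= 1.1111 * 0.5327
KR-20 = 0.5919

0.5919


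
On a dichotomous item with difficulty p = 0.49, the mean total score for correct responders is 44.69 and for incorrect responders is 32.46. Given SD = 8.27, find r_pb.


q = 1 - p = 0.51
rpb = ((M1 - M0) / SD) * sqrt(p * q)
rpb = ((44.69 - 32.46) / 8.27) * sqrt(0.49 * 0.51)
rpb = 0.7393

0.7393


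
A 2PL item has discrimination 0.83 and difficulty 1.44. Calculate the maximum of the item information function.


For 2PL, max info at theta = b = 1.44
I_max = a^2 / 4 = 0.83^2 / 4
= 0.6889 / 4
I_max = 0.1722

0.1722


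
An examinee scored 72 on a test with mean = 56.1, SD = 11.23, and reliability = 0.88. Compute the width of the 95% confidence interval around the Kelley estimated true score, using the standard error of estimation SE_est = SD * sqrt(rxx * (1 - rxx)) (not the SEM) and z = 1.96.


True score estimate = 0.88*72 + 0.12*56.1 = 70.092
SE_est = SD * sqrt(rxx * (1 - rxx)) = 11.23 * sqrt(0.88 * 0.12) = 11.23 * sqrt(0.1056) = 3.649318
CI = T_est +/- z * SE_est, so width = 2 * z * SE_est = 2 * 1.96 * 3.649318
Width = 14.3053

14.3053


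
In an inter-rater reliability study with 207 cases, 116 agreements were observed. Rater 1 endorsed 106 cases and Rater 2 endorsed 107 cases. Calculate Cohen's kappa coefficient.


P_o = 116/207 = 0.560386
P_e = (106*107 + 101*100) / 42849 = 0.500408
kappa = (P_o - P_e) / (1 - P_e)
kappa = (0.560386 - 0.500408) / (1 - 0.500408)
kappa = 0.1201

0.1201


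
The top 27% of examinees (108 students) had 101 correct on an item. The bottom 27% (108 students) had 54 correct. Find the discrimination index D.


p_upper = 101/108 = 0.9352
p_lower = 54/108 = 0.5
D = 0.9352 - 0.5 = 0.4352

0.4352


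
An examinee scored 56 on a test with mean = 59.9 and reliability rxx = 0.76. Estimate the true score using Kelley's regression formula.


T_est = rxx * X + (1 - rxx) * mean
T_est = 0.76 * 56 + 0.24 * 59.9
T_est = 42.56 + 14.376
T_est = 56.936

56.936


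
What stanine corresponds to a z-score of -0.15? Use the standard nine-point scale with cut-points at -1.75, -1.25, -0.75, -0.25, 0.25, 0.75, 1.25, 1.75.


Stanine boundaries: [-1.75, -1.25, -0.75, -0.25, 0.25, 0.75, 1.25, 1.75]
z = -0.15
Check each boundary:
  z >= -1.75 -> could be stanine 2
  z >= -1.25 -> could be stanine 3
  z >= -0.75 -> could be stanine 4
  z >= -0.25 -> could be stanine 5
  z < 0.25
  z < 0.75
  z < 1.25
  z < 1.75
Highest qualifying boundary gives stanine = 5

5


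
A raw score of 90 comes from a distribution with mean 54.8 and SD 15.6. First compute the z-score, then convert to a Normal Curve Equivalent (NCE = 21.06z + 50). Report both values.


z = (X - mean) / SD = (90 - 54.8) / 15.6
z = 35.2 / 15.6
z = 2.2564
NCE = NCE = 21.06z + 50
Carry z at full precision (z = 35.2 / 15.6) into the conversion:
NCE = 21.06 * (35.2 / 15.6) + 50 = 741.312 / 15.6 + 50
NCE = 47.52 + 50
NCE = 97.52

97.52


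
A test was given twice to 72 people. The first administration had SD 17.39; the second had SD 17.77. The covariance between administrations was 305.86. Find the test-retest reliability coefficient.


r = cov(X,Y) / (SD_X * SD_Y)
r = 305.86 / (17.39 * 17.77)
r = 305.86 / 309.0203
r = 0.9898

0.9898


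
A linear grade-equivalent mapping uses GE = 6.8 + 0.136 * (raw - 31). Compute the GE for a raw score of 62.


raw - median = 62 - 31 = 31
slope * diff = 0.136 * 31 = 4.216
GE = 6.8 + 4.216
GE = 11.016

11.016


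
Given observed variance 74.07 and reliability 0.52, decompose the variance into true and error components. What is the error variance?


var_true = rxx * var_obs = 0.52 * 74.07 = 38.5164
var_error = var_obs - var_true
var_error = 74.07 - 38.5164
var_error = 35.5536

35.5536


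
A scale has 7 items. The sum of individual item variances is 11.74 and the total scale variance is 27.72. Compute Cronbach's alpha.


alpha = (k/(k-1)) * (1 - sum(si^2)/s_total^2)
= (7/6) * (1 - 11.74/27.72)
alpha = 0.6726

0.6726


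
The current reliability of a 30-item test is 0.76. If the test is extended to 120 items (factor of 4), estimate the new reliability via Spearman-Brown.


r_new = (n * rxx) / (1 + (n-1) * rxx)
r_new = (4 * 0.76) / (1 + 3 * 0.76)
r_new = 3.04 / 3.28
r_new = 0.9268

0.9268


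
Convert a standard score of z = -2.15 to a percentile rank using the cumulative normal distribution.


CDF(z) = 0.5 * (1 + erf(z/sqrt(2)))
erf(-1.5203) = -0.9684
CDF = 0.0158
Percentile rank = 0.0158 * 100 = 1.58

1.58


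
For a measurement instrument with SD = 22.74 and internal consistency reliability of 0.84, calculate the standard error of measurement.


SEM = SD * sqrt(1 - rxx)
SEM = 22.74 * sqrt(1 - 0.84)
SEM = 22.74 * sqrt(0.16) = 22.74 * 0.4
SEM = 9.096

9.096


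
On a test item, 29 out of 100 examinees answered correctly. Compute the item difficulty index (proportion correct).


Item difficulty p = number correct / total examinees
p = 29 / 100
p = 0.29

0.29


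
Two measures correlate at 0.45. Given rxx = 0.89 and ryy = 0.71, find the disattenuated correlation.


r_corrected = rxy / sqrt(rxx * ryy)
= 0.45 / sqrt(0.89 * 0.71)
= 0.45 / sqrt(0.6319)
= 0.45 / 0.794921
r_corrected = 0.5661

0.5661


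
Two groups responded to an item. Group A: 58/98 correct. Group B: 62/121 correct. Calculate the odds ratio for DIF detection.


Odds_A = 58/40 = 1.45
Odds_B = 62/59 = 1.0508
OR = Odds_A / Odds_B = 1.45 / 1.0508
Exactly, OR = (58 * 59) / (40 * 62) = 3422 / 2480
OR = 1.3798

1.3798


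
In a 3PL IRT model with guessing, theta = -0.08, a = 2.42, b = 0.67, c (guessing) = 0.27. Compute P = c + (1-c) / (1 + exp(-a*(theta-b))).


logit = 2.42*(-0.08 - 0.67) = -1.815
P* = 1/(1 + exp(--1.815)) = 0.14
P = 0.27 + (1 - 0.27) * 0.14
P = 0.3722

0.3722


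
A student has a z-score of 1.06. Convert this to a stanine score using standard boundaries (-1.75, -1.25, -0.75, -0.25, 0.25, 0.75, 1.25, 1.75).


Stanine boundaries: [-1.75, -1.25, -0.75, -0.25, 0.25, 0.75, 1.25, 1.75]
z = 1.06
Check each boundary:
  z >= -1.75 -> could be stanine 2
  z >= -1.25 -> could be stanine 3
  z >= -0.75 -> could be stanine 4
  z >= -0.25 -> could be stanine 5
  z >= 0.25 -> could be stanine 6
  z >= 0.75 -> could be stanine 7
  z < 1.25
  z < 1.75
Highest qualifying boundary gives stanine = 7

7


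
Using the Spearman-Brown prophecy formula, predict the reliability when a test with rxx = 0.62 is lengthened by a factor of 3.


r_new = (n * rxx) / (1 + (n-1) * rxx)
r_new = (3 * 0.62) / (1 + 2 * 0.62)
r_new = 1.86 / 2.24
r_new = 0.8304

0.8304


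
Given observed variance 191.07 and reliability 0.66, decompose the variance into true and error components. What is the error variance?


var_true = rxx * var_obs = 0.66 * 191.07 = 126.1062
var_error = var_obs - var_true
var_error = 191.07 - 126.1062
var_error = 64.9638

64.9638


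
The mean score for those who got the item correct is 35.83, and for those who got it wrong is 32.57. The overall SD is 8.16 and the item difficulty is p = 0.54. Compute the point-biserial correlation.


q = 1 - p = 0.46
rpb = ((M1 - M0) / SD) * sqrt(p * q)
rpb = ((35.83 - 32.57) / 8.16) * sqrt(0.54 * 0.46)
rpb = 0.1991

0.1991


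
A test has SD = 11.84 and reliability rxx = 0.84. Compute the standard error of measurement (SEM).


SEM = SD * sqrt(1 - rxx)
SEM = 11.84 * sqrt(1 - 0.84)
SEM = 11.84 * sqrt(0.16) = 11.84 * 0.4
SEM = 4.736

4.736


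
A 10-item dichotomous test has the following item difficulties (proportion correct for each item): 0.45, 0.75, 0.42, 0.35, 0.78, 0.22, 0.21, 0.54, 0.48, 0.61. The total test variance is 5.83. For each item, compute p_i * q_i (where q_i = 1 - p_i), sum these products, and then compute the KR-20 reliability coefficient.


For each item, compute p_i * q_i:
  Item 1: 0.45 * 0.55 = 0.2475
  Item 2: 0.75 * 0.25 = 0.1875
  Item 3: 0.42 * 0.58 = 0.2436
  Item 4: 0.35 * 0.65 = 0.2275
  Item 5: 0.78 * 0.22 = 0.1716
  Item 6: 0.22 * 0.78 = 0.1716
  Item 7: 0.21 * 0.79 = 0.1659
  Item 8: 0.54 * 0.46 = 0.2484
  Item 9: 0.48 * 0.52 = 0.2496
  Item 10: 0.61 * 0.39 = 0.2379
Sum(p_i * q_i) = 0.2475 + 0.1875 + 0.2436 + 0.2275 + 0.1716 + 0.1716 + 0.1659 + 0.2484 + 0.2496 + 0.2379 = 2.1511
KR-20 = (k/(k-1)) * (1 - Sum(p_i*q_i) / Var_total)
= (10/9) * (1 - 2.1511/5.83)
= 1.1111 * 0.631
KR-20 = 0.7011

0.7011


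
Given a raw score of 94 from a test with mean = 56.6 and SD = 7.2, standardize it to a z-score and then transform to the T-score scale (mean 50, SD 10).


z = (X - mean) / SD = (94 - 56.6) / 7.2
z = 37.4 / 7.2
z = 5.1944
T-score = T = 50 + 10z
Carry z at full precision (z = 37.4 / 7.2) into the conversion:
T-score = 50 + 10 * (37.4 / 7.2) = 50 + 374 / 7.2
T-score = 50 + 51.9444
T-score = 101.9444

101.9444


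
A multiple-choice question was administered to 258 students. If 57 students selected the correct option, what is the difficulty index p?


Item difficulty p = number correct / total examinees
p = 57 / 258
p = 0.2209

0.2209


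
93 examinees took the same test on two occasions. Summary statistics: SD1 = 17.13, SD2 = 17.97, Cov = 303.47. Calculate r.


r = cov(X,Y) / (SD_X * SD_Y)
r = 303.47 / (17.13 * 17.97)
r = 303.47 / 307.8261
r = 0.9858

0.9858


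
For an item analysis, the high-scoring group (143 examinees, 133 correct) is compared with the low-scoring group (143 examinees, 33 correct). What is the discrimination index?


p_upper = 133/143 = 0.9301
p_lower = 33/143 = 0.2308
D = 0.9301 - 0.2308 = 0.6993

0.6993


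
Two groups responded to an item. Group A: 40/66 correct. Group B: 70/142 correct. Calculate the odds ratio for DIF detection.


Odds_A = 40/26 = 1.5385
Odds_B = 70/72 = 0.9722
OR = Odds_A / Odds_B = 1.5385 / 0.9722
Exactly, OR = (40 * 72) / (26 * 70) = 2880 / 1820
OR = 1.5824

1.5824


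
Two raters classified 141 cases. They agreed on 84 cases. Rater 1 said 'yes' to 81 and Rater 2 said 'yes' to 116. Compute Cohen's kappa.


P_o = 84/141 = 0.595745
P_e = (81*116 + 60*25) / 19881 = 0.548061
kappa = (P_o - P_e) / (1 - P_e)
kappa = (0.595745 - 0.548061) / (1 - 0.548061)
kappa = 0.1055

0.1055


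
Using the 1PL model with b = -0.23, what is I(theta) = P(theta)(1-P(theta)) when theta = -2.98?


P = 1/(1+exp(-(-2.98--0.23))) = 0.0601
I = P*(1-P) = 0.0601 * 0.9399
I = 0.0565

0.0565


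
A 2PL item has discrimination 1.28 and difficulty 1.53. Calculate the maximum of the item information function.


For 2PL, max info at theta = b = 1.53
I_max = a^2 / 4 = 1.28^2 / 4
= 1.6384 / 4
I_max = 0.4096

0.4096


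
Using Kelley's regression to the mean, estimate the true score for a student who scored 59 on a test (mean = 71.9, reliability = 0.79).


T_est = rxx * X + (1 - rxx) * mean
T_est = 0.79 * 59 + 0.21 * 71.9
T_est = 46.61 + 15.099
T_est = 61.709

61.709


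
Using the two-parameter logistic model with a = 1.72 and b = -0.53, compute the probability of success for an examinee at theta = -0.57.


a*(theta - b) = 1.72 * (-0.57 - -0.53) = -0.0688
exp(--0.0688) = 1.0712
P = 1 / (1 + 1.0712)
P = 0.4828

0.4828


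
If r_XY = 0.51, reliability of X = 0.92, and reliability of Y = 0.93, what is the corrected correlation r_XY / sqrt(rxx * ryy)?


r_corrected = rxy / sqrt(rxx * ryy)
= 0.51 / sqrt(0.92 * 0.93)
= 0.51 / sqrt(0.8556)
= 0.51 / 0.924986
r_corrected = 0.5514

0.5514


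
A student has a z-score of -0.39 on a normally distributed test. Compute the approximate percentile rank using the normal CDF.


CDF(z) = 0.5 * (1 + erf(z/sqrt(2)))
erf(-0.2758) = -0.3035
CDF = 0.3483
Percentile rank = 0.3483 * 100 = 34.83

34.83


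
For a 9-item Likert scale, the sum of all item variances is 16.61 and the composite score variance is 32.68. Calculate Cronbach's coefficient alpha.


alpha = (k/(k-1)) * (1 - sum(si^2)/s_total^2)
= (9/8) * (1 - 16.61/32.68)
alpha = 0.5532

0.5532


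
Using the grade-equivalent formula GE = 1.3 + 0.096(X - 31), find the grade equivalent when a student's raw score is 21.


raw - median = 21 - 31 = -10
slope * diff = 0.096 * -10 = -0.96
GE = 1.3 + -0.96
GE = 0.34

0.34


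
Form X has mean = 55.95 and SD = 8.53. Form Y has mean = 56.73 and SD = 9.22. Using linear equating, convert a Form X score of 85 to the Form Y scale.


slope = SD_Y / SD_X = 9.22 / 8.53 ~ 1.0809
intercept = mean_Y - slope * mean_X = 56.73 - (9.22 / 8.53) * 55.95 ~ -3.7458
Y = slope * X + intercept. To avoid rounding drift from the rounded slope/intercept, evaluate the equivalent form Y = mean_Y + SD_Y * (X - mean_X) / SD_X at full precision:
Y = 56.73 + 9.22 * (85 - 55.95) / 8.53
Y = 56.73 + 9.22 * 29.05 / 8.53
Y = 56.73 + 267.841 / 8.53
Y = 56.73 + 31.3999
Y = 88.1299

88.1299


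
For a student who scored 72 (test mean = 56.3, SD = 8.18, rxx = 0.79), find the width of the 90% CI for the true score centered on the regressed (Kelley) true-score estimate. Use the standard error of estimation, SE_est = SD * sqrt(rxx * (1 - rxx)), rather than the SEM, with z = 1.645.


True score estimate = 0.79*72 + 0.21*56.3 = 68.703
SE_est = SD * sqrt(rxx * (1 - rxx)) = 8.18 * sqrt(0.79 * 0.21) = 8.18 * sqrt(0.1659) = 3.331781
CI = T_est +/- z * SE_est, so width = 2 * z * SE_est = 2 * 1.645 * 3.331781
Width = 10.9616

10.9616


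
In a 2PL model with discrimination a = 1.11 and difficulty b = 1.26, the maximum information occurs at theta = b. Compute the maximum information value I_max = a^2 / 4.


For 2PL, max info at theta = b = 1.26
I_max = a^2 / 4 = 1.11^2 / 4
= 1.2321 / 4
I_max = 0.308

0.308


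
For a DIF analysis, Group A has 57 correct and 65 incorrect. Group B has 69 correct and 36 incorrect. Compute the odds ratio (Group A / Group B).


Odds_A = 57/65 = 0.8769
Odds_B = 69/36 = 1.9167
OR = Odds_A / Odds_B = 0.8769 / 1.9167
Exactly, OR = (57 * 36) / (65 * 69) = 2052 / 4485
OR = 0.4575

0.4575


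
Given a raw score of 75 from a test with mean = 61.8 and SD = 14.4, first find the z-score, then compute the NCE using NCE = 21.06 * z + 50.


z = (X - mean) / SD = (75 - 61.8) / 14.4
z = 13.2 / 14.4
z = 0.9167
NCE = NCE = 21.06z + 50
Carry z at full precision (z = 13.2 / 14.4) into the conversion:
NCE = 21.06 * (13.2 / 14.4) + 50 = 277.992 / 14.4 + 50
NCE = 19.305 + 50
NCE = 69.305

69.305


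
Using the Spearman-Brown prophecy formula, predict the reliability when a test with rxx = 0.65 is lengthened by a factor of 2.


r_new = (n * rxx) / (1 + (n-1) * rxx)
r_new = (2 * 0.65) / (1 + 1 * 0.65)
r_new = 1.3 / 1.65
r_new = 0.7879

0.7879


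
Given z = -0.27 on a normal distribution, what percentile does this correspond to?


CDF(z) = 0.5 * (1 + erf(z/sqrt(2)))
erf(-0.1909) = -0.2128
CDF = 0.3936
Percentile rank = 0.3936 * 100 = 39.36

39.36


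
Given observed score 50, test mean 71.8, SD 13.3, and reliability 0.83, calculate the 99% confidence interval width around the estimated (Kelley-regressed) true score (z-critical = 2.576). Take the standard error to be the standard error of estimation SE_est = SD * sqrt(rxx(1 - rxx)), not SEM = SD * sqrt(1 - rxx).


True score estimate = 0.83*50 + 0.17*71.8 = 53.706
SE_est = SD * sqrt(rxx * (1 - rxx)) = 13.3 * sqrt(0.83 * 0.17) = 13.3 * sqrt(0.1411) = 4.995916
CI = T_est +/- z * SE_est, so width = 2 * z * SE_est = 2 * 2.576 * 4.995916
Width = 25.739

25.739


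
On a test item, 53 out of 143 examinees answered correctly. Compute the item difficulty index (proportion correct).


Item difficulty p = number correct / total examinees
p = 53 / 143
p = 0.3706

0.3706


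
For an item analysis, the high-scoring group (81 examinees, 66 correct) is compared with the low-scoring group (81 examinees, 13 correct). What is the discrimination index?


p_upper = 66/81 = 0.8148
p_lower = 13/81 = 0.1605
D = 0.8148 - 0.1605 = 0.6543

0.6543


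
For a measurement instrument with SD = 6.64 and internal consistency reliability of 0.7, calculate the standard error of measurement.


SEM = SD * sqrt(1 - rxx)
SEM = 6.64 * sqrt(1 - 0.7)
SEM = 6.64 * sqrt(0.3) = 6.64 * 0.547723
SEM = 3.6369

3.6369


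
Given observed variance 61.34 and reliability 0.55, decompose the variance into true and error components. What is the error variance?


var_true = rxx * var_obs = 0.55 * 61.34 = 33.737
var_error = var_obs - var_true
var_error = 61.34 - 33.737
var_error = 27.603

27.603


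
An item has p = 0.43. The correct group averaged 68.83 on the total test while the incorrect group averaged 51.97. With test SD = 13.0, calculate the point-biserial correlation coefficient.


q = 1 - p = 0.57
rpb = ((M1 - M0) / SD) * sqrt(p * q)
rpb = ((68.83 - 51.97) / 13.0) * sqrt(0.43 * 0.57)
rpb = 0.6421

0.6421


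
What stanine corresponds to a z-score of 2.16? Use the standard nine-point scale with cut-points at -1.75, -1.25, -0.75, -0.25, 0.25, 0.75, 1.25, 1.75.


Stanine boundaries: [-1.75, -1.25, -0.75, -0.25, 0.25, 0.75, 1.25, 1.75]
z = 2.16
Check each boundary:
  z >= -1.75 -> could be stanine 2
  z >= -1.25 -> could be stanine 3
  z >= -0.75 -> could be stanine 4
  z >= -0.25 -> could be stanine 5
  z >= 0.25 -> could be stanine 6
  z >= 0.75 -> could be stanine 7
  z >= 1.25 -> could be stanine 8
  z >= 1.75 -> could be stanine 9
Highest qualifying boundary gives stanine = 9

9


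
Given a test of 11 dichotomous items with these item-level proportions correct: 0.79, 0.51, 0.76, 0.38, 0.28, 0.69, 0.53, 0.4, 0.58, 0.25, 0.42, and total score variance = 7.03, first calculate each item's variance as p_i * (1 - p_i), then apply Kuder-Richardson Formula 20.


For each item, compute p_i * q_i:
  Item 1: 0.79 * 0.21 = 0.1659
  Item 2: 0.51 * 0.49 = 0.2499
  Item 3: 0.76 * 0.24 = 0.1824
  Item 4: 0.38 * 0.62 = 0.2356
  Item 5: 0.28 * 0.72 = 0.2016
  Item 6: 0.69 * 0.31 = 0.2139
  Item 7: 0.53 * 0.47 = 0.2491
  Item 8: 0.4 * 0.6 = 0.24
  Item 9: 0.58 * 0.42 = 0.2436
  Item 10: 0.25 * 0.75 = 0.1875
  Item 11: 0.42 * 0.58 = 0.2436
Sum(p_i * q_i) = 0.1659 + 0.2499 + 0.1824 + 0.2356 + 0.2016 + 0.2139 + 0.2491 + 0.24 + 0.2436 + 0.1875 + 0.2436 = 2.4131
KR-20 = (k/(k-1)) * (1 - Sum(p_i*q_i) / Var_total)
= (11/10) * (1 - 2.4131/7.03)
= 1.1 * 0.6567
KR-20 = 0.7224

0.7224


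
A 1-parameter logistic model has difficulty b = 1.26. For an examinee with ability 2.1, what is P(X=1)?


theta - b = 2.1 - 1.26 = 0.84
exp(-(theta - b)) = exp(-0.84) = 0.4317
P = 1 / (1 + 0.4317)
P = 0.6985

0.6985


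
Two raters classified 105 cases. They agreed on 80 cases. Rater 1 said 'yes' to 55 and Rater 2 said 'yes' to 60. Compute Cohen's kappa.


P_o = 80/105 = 0.761905
P_e = (55*60 + 50*45) / 11025 = 0.503401
kappa = (P_o - P_e) / (1 - P_e)
kappa = (0.761905 - 0.503401) / (1 - 0.503401)
kappa = 0.5205

0.5205


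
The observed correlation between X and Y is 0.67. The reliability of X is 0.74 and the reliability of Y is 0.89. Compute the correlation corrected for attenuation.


r_corrected = rxy / sqrt(rxx * ryy)
= 0.67 / sqrt(0.74 * 0.89)
= 0.67 / sqrt(0.6586)
= 0.67 / 0.811542
r_corrected = 0.8256

0.8256


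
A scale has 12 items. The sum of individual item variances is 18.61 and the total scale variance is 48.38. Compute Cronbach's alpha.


alpha = (k/(k-1)) * (1 - sum(si^2)/s_total^2)
= (12/11) * (1 - 18.61/48.38)
alpha = 0.6713

0.6713


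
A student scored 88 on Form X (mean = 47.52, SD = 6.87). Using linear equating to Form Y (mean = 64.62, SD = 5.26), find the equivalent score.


slope = SD_Y / SD_X = 5.26 / 6.87 ~ 0.7656
intercept = mean_Y - slope * mean_X = 64.62 - (5.26 / 6.87) * 47.52 ~ 28.2364
Y = slope * X + intercept. To avoid rounding drift from the rounded slope/intercept, evaluate the equivalent form Y = mean_Y + SD_Y * (X - mean_X) / SD_X at full precision:
Y = 64.62 + 5.26 * (88 - 47.52) / 6.87
Y = 64.62 + 5.26 * 40.48 / 6.87
Y = 64.62 + 212.9248 / 6.87
Y = 64.62 + 30.9934
Y = 95.6134

95.6134


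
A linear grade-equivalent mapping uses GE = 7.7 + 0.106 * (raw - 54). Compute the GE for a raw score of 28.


raw - median = 28 - 54 = -26
slope * diff = 0.106 * -26 = -2.756
GE = 7.7 + -2.756
GE = 4.944

4.944


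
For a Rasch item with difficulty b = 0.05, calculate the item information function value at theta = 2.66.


P = 1/(1+exp(-(2.66-0.05))) = 0.9315
I = P*(1-P) = 0.9315 * 0.0685
I = 0.0638

0.0638


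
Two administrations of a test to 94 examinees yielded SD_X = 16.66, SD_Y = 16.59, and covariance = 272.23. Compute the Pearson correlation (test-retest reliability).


r = cov(X,Y) / (SD_X * SD_Y)
r = 272.23 / (16.66 * 16.59)
r = 272.23 / 276.3894
r = 0.985

0.985


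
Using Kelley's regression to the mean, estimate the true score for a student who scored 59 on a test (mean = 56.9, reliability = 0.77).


T_est = rxx * X + (1 - rxx) * mean
T_est = 0.77 * 59 + 0.23 * 56.9
T_est = 45.43 + 13.087
T_est = 58.517

58.517


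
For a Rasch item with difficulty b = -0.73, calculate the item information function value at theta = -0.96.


P = 1/(1+exp(-(-0.96--0.73))) = 0.4428
I = P*(1-P) = 0.4428 * 0.5572
I = 0.2467

0.2467


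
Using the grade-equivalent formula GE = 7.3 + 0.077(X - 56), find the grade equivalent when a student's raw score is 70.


raw - median = 70 - 56 = 14
slope * diff = 0.077 * 14 = 1.078
GE = 7.3 + 1.078
GE = 8.378

8.378


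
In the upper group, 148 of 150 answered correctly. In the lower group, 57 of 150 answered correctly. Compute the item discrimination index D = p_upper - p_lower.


p_upper = 148/150 = 0.9867
p_lower = 57/150 = 0.38
D = 0.9867 - 0.38 = 0.6067

0.6067


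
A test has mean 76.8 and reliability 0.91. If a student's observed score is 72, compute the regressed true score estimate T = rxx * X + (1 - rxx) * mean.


T_est = rxx * X + (1 - rxx) * mean
T_est = 0.91 * 72 + 0.09 * 76.8
T_est = 65.52 + 6.912
T_est = 72.432

72.432


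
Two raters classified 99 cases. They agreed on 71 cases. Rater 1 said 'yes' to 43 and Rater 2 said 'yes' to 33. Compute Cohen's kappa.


P_o = 71/99 = 0.717172
P_e = (43*33 + 56*66) / 9801 = 0.521886
kappa = (P_o - P_e) / (1 - P_e)
kappa = (0.717172 - 0.521886) / (1 - 0.521886)
kappa = 0.4085

0.4085


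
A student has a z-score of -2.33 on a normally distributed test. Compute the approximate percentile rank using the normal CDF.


CDF(z) = 0.5 * (1 + erf(z/sqrt(2)))
erf(-1.6476) = -0.9802
CDF = 0.0099
Percentile rank = 0.0099 * 100 = 0.99

0.99
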